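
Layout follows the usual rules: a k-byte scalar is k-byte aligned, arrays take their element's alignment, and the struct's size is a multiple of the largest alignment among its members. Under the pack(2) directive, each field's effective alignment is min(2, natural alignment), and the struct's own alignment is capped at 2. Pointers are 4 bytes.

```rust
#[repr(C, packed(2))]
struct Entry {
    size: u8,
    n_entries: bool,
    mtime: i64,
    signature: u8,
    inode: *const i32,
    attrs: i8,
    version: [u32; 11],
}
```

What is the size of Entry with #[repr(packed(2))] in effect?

62

@0: size [1B, align 1] → 1
@1: n_entries [1B, align 1] → 2
@2: mtime [8B, align 2] → 10
@10: signature [1B, align 1] → 11
+1 pad (align 2)
@12: inode [4B, align 2] → 16
@16: attrs [1B, align 1] → 17
+1 pad (align 2)
@18: version [44B, align 2] → 62
size 62, align 2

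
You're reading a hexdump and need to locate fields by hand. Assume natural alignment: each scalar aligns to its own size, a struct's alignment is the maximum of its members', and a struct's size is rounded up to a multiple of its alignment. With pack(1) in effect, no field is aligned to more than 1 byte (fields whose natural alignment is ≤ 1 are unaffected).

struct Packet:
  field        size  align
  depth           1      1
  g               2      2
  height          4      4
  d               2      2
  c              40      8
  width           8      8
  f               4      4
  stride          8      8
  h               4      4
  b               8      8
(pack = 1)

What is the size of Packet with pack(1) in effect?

81

0..1  depth  (1B, 1-aligned)
1..3  g  (2B, 1-aligned)
3..7  height  (4B, 1-aligned)
7..9  d  (2B, 1-aligned)
9..49  c  (40B, 1-aligned)
49..57  width  (8B, 1-aligned)
57..61  f  (4B, 1-aligned)
61..69  stride  (8B, 1-aligned)
69..73  h  (4B, 1-aligned)
73..81  b  (8B, 1-aligned)
sizeof = 81, alignof = 1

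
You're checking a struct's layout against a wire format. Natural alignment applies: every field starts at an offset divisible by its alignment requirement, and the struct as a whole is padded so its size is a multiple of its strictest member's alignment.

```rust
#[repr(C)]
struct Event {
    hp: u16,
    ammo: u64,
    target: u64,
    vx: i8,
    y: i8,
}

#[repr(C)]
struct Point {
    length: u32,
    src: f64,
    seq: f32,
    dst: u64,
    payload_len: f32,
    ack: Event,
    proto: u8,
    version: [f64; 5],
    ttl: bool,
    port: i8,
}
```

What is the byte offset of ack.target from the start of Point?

56

Event: 0..2  hp  (2B, 2-aligned); 2..8  -- padding (6B); 8..16  ammo  (8B, 8-aligned); 16..24  target  (8B, 8-aligned); 24..25  vx  (1B, 1-aligned); 25..26  y  (1B, 1-aligned); 26..32  -- tail padding (6B); sizeof = 32, alignof = 8
0..4  length  (4B, 4-aligned)
4..8  -- padding (4B)
8..16  src  (8B, 8-aligned)
16..20  seq  (4B, 4-aligned)
20..24  -- padding (4B)
24..32  dst  (8B, 8-aligned)
32..36  payload_len  (4B, 4-aligned)
36..40  -- padding (4B)
40..72  ack  (32B, 8-aligned)
within Event: target at 16
40 + 16 = 56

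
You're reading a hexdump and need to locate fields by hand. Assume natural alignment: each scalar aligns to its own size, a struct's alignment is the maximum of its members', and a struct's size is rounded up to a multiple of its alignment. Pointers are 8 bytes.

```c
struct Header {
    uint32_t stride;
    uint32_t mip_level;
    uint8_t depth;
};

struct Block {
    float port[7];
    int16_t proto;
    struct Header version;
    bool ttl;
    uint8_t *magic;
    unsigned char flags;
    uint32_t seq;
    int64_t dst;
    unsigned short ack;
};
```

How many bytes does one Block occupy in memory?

Header: 0..4  stride  (4B, 4-aligned); 4..8  mip_level  (4B, 4-aligned); 8..9  depth  (1B, 1-aligned); 9..12  -- tail padding (3B); sizeof = 12, alignof = 4
0..28  port  (28B, 4-aligned)
28..30  proto  (2B, 2-aligned)
30..32  -- padding (2B)
32..44  version  (12B, 4-aligned)
44..45  ttl  (1B, 1-aligned)
45..48  -- padding (3B)
48..56  magic  (8B, 8-aligned)
56..57  flags  (1B, 1-aligned)
57..60  -- padding (3B)
60..64  seq  (4B, 4-aligned)
64..72  dst  (8B, 8-aligned)
72..74  ack  (2B, 2-aligned)
74..80  -- tail padding (6B)
sizeof = 80, alignof = 8

80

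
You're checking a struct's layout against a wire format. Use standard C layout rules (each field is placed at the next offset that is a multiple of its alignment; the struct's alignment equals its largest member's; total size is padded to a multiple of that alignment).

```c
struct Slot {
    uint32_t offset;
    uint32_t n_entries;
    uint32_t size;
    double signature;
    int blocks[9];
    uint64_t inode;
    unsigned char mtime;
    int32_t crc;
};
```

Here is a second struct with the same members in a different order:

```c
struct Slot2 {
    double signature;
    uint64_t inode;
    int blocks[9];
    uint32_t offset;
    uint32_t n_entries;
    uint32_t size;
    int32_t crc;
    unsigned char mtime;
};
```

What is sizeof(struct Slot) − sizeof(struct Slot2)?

8

offset at 0 (size 4, align 4) → ends 4
n_entries at 4 (size 4, align 4) → ends 8
size at 8 (size 4, align 4) → ends 12
pad 4 to align 8 for signature
signature at 16 (size 8, align 8) → ends 24
blocks at 24 (size 36, align 4) → ends 60
pad 4 to align 8 for inode
inode at 64 (size 8, align 8) → ends 72
mtime at 72 (size 1, align 1) → ends 73
pad 3 to align 4 for crc
crc at 76 (size 4, align 4) → ends 80
total 80 bytes, alignment 8
— Slot2 —
signature at 0 (size 8, align 8) → ends 8
inode at 8 (size 8, align 8) → ends 16
blocks at 16 (size 36, align 4) → ends 52
offset at 52 (size 4, align 4) → ends 56
n_entries at 56 (size 4, align 4) → ends 60
size at 60 (size 4, align 4) → ends 64
crc at 64 (size 4, align 4) → ends 68
mtime at 68 (size 1, align 1) → ends 69
tail pad 3 to reach multiple of 8
total 72 bytes, alignment 8
80 − 72 = 8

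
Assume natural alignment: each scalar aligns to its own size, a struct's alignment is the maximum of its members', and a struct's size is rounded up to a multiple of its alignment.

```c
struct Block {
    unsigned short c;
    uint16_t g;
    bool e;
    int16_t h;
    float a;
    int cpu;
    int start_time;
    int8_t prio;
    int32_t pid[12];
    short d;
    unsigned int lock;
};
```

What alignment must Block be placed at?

member alignments: c=2, g=2, e=1, h=2, a=4, cpu=4, start_time=4, prio=1, pid=4, d=2, lock=4
max = 4

4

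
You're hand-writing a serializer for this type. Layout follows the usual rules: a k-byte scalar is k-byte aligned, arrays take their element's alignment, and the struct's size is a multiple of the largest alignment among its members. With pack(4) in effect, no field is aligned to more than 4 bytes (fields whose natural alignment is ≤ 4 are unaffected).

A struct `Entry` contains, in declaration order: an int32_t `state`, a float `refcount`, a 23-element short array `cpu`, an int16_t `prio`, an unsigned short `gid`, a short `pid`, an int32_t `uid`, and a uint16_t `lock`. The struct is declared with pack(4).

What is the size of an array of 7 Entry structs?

476

@0: state [4B, align 4] → 4
@4: refcount [4B, align 4] → 8
@8: cpu [46B, align 2] → 54
@54: prio [2B, align 2] → 56
@56: gid [2B, align 2] → 58
@58: pid [2B, align 2] → 60
@60: uid [4B, align 4] → 64
@64: lock [2B, align 2] → 66
+2 tail pad (align 4)
size 68, align 4
array of 7: 7 × 68 = 476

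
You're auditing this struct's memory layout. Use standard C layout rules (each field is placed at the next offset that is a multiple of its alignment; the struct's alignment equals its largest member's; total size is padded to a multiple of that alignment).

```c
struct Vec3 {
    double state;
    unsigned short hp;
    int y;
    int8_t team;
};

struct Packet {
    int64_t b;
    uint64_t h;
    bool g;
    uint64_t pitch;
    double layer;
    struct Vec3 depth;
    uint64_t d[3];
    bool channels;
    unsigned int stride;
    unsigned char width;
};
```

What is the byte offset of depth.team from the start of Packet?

56

Vec3: state at 0 (size 8, align 8) → ends 8; hp at 8 (size 2, align 2) → ends 10; pad 2 to align 4 for y; y at 12 (size 4, align 4) → ends 16; team at 16 (size 1, align 1) → ends 17; tail pad 7 to reach multiple of 8; total 24 bytes, alignment 8
b at 0 (size 8, align 8) → ends 8
h at 8 (size 8, align 8) → ends 16
g at 16 (size 1, align 1) → ends 17
pad 7 to align 8 for pitch
pitch at 24 (size 8, align 8) → ends 32
layer at 32 (size 8, align 8) → ends 40
depth at 40 (size 24, align 8) → ends 64
within Vec3: team at 16
40 + 16 = 56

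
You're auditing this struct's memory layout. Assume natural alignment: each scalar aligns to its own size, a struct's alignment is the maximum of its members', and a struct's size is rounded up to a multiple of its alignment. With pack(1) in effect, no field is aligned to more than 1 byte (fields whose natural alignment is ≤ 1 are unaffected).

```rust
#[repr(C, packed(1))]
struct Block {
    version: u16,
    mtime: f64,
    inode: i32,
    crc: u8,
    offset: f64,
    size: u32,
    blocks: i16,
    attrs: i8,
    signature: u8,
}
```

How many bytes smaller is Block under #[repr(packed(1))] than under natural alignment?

9

natural layout:
  @0: version [2B, align 2] → 2
  +6 pad (align 8)
  @8: mtime [8B, align 8] → 16
  @16: inode [4B, align 4] → 20
  @20: crc [1B, align 1] → 21
  +3 pad (align 8)
  @24: offset [8B, align 8] → 32
  @32: size [4B, align 4] → 36
  @36: blocks [2B, align 2] → 38
  @38: attrs [1B, align 1] → 39
  @39: signature [1B, align 1] → 40
  size 40, align 8
packed(1) layout:
  @0: version [2B, align 1] → 2
  @2: mtime [8B, align 1] → 10
  @10: inode [4B, align 1] → 14
  @14: crc [1B, align 1] → 15
  @15: offset [8B, align 1] → 23
  @23: size [4B, align 1] → 27
  @27: blocks [2B, align 1] → 29
  @29: attrs [1B, align 1] → 30
  @30: signature [1B, align 1] → 31
  size 31, align 1
40 − 31 = 9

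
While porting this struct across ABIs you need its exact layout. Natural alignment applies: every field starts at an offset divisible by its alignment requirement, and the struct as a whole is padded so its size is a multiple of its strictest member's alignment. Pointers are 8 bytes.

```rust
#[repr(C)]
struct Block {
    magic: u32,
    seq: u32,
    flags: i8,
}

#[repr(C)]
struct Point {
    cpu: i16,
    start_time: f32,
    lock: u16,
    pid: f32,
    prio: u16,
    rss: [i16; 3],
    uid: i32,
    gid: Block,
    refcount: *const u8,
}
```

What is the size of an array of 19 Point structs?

Block: magic at 0 (size 4, align 4) → ends 4; seq at 4 (size 4, align 4) → ends 8; flags at 8 (size 1, align 1) → ends 9; tail pad 3 to reach multiple of 4; total 12 bytes, alignment 4
cpu at 0 (size 2, align 2) → ends 2
pad 2 to align 4 for start_time
start_time at 4 (size 4, align 4) → ends 8
lock at 8 (size 2, align 2) → ends 10
pad 2 to align 4 for pid
pid at 12 (size 4, align 4) → ends 16
prio at 16 (size 2, align 2) → ends 18
rss at 18 (size 6, align 2) → ends 24
uid at 24 (size 4, align 4) → ends 28
gid at 28 (size 12, align 4) → ends 40
refcount at 40 (size 8, align 8) → ends 48
total 48 bytes, alignment 8
array of 19: 19 × 48 = 912

912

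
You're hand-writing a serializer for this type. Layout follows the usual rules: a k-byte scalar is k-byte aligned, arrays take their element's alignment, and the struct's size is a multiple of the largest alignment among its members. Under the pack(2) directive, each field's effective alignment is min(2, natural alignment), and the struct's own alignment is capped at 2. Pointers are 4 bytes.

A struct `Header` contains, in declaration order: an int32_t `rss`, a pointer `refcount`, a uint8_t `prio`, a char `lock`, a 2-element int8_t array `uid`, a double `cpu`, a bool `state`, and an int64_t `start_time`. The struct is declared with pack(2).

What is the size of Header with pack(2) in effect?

0..4  rss  (4B, 2-aligned)
4..8  refcount  (4B, 2-aligned)
8..9  prio  (1B, 1-aligned)
9..10  lock  (1B, 1-aligned)
10..12  uid  (2B, 1-aligned)
12..20  cpu  (8B, 2-aligned)
20..21  state  (1B, 1-aligned)
21..22  -- padding (1B)
22..30  start_time  (8B, 2-aligned)
sizeof = 30, alignof = 2

30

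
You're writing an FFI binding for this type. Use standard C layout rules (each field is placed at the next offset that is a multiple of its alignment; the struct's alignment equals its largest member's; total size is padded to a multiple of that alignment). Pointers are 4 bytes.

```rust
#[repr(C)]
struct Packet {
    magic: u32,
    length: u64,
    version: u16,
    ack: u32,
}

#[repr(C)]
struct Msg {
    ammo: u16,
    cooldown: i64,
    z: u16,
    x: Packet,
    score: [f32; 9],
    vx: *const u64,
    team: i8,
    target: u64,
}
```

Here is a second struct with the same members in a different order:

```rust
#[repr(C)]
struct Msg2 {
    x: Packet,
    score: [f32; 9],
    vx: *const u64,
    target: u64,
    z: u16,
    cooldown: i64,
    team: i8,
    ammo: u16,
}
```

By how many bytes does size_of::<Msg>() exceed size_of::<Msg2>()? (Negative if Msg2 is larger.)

8

Packet: @0: magic [4B, align 4] → 4; +4 pad (align 8); @8: length [8B, align 8] → 16; @16: version [2B, align 2] → 18; +2 pad (align 4); @20: ack [4B, align 4] → 24; size 24, align 8
@0: ammo [2B, align 2] → 2
+6 pad (align 8)
@8: cooldown [8B, align 8] → 16
@16: z [2B, align 2] → 18
+6 pad (align 8)
@24: x [24B, align 8] → 48
@48: score [36B, align 4] → 84
@84: vx [4B, align 4] → 88
@88: team [1B, align 1] → 89
+7 pad (align 8)
@96: target [8B, align 8] → 104
size 104, align 8
— Msg2 —
@0: x [24B, align 8] → 24
@24: score [36B, align 4] → 60
@60: vx [4B, align 4] → 64
@64: target [8B, align 8] → 72
@72: z [2B, align 2] → 74
+6 pad (align 8)
@80: cooldown [8B, align 8] → 88
@88: team [1B, align 1] → 89
+1 pad (align 2)
@90: ammo [2B, align 2] → 92
+4 tail pad (align 8)
size 96, align 8
104 − 96 = 8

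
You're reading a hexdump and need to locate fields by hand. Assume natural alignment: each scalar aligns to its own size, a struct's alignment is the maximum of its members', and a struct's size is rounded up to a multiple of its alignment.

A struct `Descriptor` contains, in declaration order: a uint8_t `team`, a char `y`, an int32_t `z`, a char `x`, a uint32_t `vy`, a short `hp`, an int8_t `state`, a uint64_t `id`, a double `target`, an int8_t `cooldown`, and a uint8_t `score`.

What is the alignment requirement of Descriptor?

8

member alignments: team=1, y=1, z=4, x=1, vy=4, hp=2, state=1, id=8, target=8, cooldown=1, score=1
max = 8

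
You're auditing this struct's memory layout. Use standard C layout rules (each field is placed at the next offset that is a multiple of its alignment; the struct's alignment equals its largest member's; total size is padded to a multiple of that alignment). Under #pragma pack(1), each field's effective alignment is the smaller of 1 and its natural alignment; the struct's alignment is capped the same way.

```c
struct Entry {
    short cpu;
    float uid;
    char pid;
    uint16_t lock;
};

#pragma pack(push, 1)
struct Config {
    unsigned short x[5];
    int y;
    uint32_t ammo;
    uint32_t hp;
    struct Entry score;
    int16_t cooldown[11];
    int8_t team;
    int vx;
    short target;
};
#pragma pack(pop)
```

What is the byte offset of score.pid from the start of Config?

30

Entry: cpu at 0 (size 2, align 2) → ends 2; pad 2 to align 4 for uid; uid at 4 (size 4, align 4) → ends 8; pid at 8 (size 1, align 1) → ends 9; pad 1 to align 2 for lock; lock at 10 (size 2, align 2) → ends 12; total 12 bytes, alignment 4
x at 0 (size 10, align 1) → ends 10
y at 10 (size 4, align 1) → ends 14
ammo at 14 (size 4, align 1) → ends 18
hp at 18 (size 4, align 1) → ends 22
score at 22 (size 12, align 1) → ends 34
within Entry: pid at 8
22 + 8 = 30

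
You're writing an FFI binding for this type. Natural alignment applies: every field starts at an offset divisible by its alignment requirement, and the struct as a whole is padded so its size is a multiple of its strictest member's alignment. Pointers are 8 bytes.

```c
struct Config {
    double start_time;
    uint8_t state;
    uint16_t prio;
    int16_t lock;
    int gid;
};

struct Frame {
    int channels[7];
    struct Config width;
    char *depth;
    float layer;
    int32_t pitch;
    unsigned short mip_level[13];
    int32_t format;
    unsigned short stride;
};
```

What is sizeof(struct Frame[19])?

Config: start_time at 0 (size 8, align 8) → ends 8; state at 8 (size 1, align 1) → ends 9; pad 1 to align 2 for prio; prio at 10 (size 2, align 2) → ends 12; lock at 12 (size 2, align 2) → ends 14; pad 2 to align 4 for gid; gid at 16 (size 4, align 4) → ends 20; tail pad 4 to reach multiple of 8; total 24 bytes, alignment 8
channels at 0 (size 28, align 4) → ends 28
pad 4 to align 8 for width
width at 32 (size 24, align 8) → ends 56
depth at 56 (size 8, align 8) → ends 64
layer at 64 (size 4, align 4) → ends 68
pitch at 68 (size 4, align 4) → ends 72
mip_level at 72 (size 26, align 2) → ends 98
pad 2 to align 4 for format
format at 100 (size 4, align 4) → ends 104
stride at 104 (size 2, align 2) → ends 106
tail pad 6 to reach multiple of 8
total 112 bytes, alignment 8
array of 19: 19 × 112 = 2128

2128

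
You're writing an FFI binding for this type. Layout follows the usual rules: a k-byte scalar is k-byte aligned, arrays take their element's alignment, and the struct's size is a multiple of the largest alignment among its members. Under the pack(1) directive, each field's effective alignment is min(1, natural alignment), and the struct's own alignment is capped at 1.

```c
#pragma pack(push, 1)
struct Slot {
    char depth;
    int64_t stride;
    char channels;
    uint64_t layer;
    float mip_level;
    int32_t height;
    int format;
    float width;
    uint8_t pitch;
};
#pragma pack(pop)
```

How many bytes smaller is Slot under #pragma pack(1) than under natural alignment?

natural layout:
  depth at 0 (size 1, align 1) → ends 1
  pad 7 to align 8 for stride
  stride at 8 (size 8, align 8) → ends 16
  channels at 16 (size 1, align 1) → ends 17
  pad 7 to align 8 for layer
  layer at 24 (size 8, align 8) → ends 32
  mip_level at 32 (size 4, align 4) → ends 36
  height at 36 (size 4, align 4) → ends 40
  format at 40 (size 4, align 4) → ends 44
  width at 44 (size 4, align 4) → ends 48
  pitch at 48 (size 1, align 1) → ends 49
  tail pad 7 to reach multiple of 8
  total 56 bytes, alignment 8
packed(1) layout:
  depth at 0 (size 1, align 1) → ends 1
  stride at 1 (size 8, align 1) → ends 9
  channels at 9 (size 1, align 1) → ends 10
  layer at 10 (size 8, align 1) → ends 18
  mip_level at 18 (size 4, align 1) → ends 22
  height at 22 (size 4, align 1) → ends 26
  format at 26 (size 4, align 1) → ends 30
  width at 30 (size 4, align 1) → ends 34
  pitch at 34 (size 1, align 1) → ends 35
  total 35 bytes, alignment 1
56 − 35 = 21

21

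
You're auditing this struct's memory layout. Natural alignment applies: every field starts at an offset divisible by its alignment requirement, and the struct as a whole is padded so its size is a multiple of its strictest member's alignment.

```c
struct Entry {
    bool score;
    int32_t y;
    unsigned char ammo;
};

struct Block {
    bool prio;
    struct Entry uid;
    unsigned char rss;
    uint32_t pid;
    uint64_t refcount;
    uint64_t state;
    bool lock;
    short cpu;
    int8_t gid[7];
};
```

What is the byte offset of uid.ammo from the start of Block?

12

Entry: 0..1  score  (1B, 1-aligned); 1..4  -- padding (3B); 4..8  y  (4B, 4-aligned); 8..9  ammo  (1B, 1-aligned); 9..12  -- tail padding (3B); sizeof = 12, alignof = 4
0..1  prio  (1B, 1-aligned)
1..4  -- padding (3B)
4..16  uid  (12B, 4-aligned)
within Entry: ammo at 8
4 + 8 = 12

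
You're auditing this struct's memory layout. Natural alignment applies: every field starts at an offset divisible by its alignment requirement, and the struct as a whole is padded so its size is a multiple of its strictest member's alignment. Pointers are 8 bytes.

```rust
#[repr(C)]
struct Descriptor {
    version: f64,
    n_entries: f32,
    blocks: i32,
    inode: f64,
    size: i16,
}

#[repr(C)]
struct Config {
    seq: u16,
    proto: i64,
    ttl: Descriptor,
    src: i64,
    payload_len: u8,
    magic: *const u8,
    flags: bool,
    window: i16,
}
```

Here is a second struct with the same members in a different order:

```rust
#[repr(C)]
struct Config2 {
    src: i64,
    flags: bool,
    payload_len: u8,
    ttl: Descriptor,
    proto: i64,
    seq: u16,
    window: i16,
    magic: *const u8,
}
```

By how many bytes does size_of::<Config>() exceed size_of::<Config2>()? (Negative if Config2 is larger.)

Descriptor: 0..8  version  (8B, 8-aligned); 8..12  n_entries  (4B, 4-aligned); 12..16  blocks  (4B, 4-aligned); 16..24  inode  (8B, 8-aligned); 24..26  size  (2B, 2-aligned); 26..32  -- tail padding (6B); sizeof = 32, alignof = 8
0..2  seq  (2B, 2-aligned)
2..8  -- padding (6B)
8..16  proto  (8B, 8-aligned)
16..48  ttl  (32B, 8-aligned)
48..56  src  (8B, 8-aligned)
56..57  payload_len  (1B, 1-aligned)
57..64  -- padding (7B)
64..72  magic  (8B, 8-aligned)
72..73  flags  (1B, 1-aligned)
73..74  -- padding (1B)
74..76  window  (2B, 2-aligned)
76..80  -- tail padding (4B)
sizeof = 80, alignof = 8
— Config2 —
0..8  src  (8B, 8-aligned)
8..9  flags  (1B, 1-aligned)
9..10  payload_len  (1B, 1-aligned)
10..16  -- padding (6B)
16..48  ttl  (32B, 8-aligned)
48..56  proto  (8B, 8-aligned)
56..58  seq  (2B, 2-aligned)
58..60  window  (2B, 2-aligned)
60..64  -- padding (4B)
64..72  magic  (8B, 8-aligned)
sizeof = 72, alignof = 8
80 − 72 = 8

8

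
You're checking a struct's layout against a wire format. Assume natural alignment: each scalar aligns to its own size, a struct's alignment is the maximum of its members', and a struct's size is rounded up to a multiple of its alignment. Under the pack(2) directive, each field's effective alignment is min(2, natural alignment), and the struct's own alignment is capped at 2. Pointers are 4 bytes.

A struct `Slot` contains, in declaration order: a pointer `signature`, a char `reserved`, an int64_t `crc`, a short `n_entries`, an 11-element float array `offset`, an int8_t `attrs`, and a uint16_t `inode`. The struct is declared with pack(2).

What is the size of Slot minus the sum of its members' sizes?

2

0..4  signature  (4B, 2-aligned)
4..5  reserved  (1B, 1-aligned)
5..6  -- padding (1B)
6..14  crc  (8B, 2-aligned)
14..16  n_entries  (2B, 2-aligned)
16..60  offset  (44B, 2-aligned)
60..61  attrs  (1B, 1-aligned)
61..62  -- padding (1B)
62..64  inode  (2B, 2-aligned)
sizeof = 64, alignof = 2
data bytes 62, size 64 → padding 2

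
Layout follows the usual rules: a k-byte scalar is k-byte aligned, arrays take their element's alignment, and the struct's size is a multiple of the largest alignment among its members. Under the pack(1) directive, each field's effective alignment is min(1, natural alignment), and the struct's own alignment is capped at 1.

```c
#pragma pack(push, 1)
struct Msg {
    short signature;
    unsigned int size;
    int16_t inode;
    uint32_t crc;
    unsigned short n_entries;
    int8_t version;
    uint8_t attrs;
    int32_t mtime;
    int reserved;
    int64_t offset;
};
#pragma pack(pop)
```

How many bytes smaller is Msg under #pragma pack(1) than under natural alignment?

8

natural layout:
  signature at 0 (size 2, align 2) → ends 2
  pad 2 to align 4 for size
  size at 4 (size 4, align 4) → ends 8
  inode at 8 (size 2, align 2) → ends 10
  pad 2 to align 4 for crc
  crc at 12 (size 4, align 4) → ends 16
  n_entries at 16 (size 2, align 2) → ends 18
  version at 18 (size 1, align 1) → ends 19
  attrs at 19 (size 1, align 1) → ends 20
  mtime at 20 (size 4, align 4) → ends 24
  reserved at 24 (size 4, align 4) → ends 28
  pad 4 to align 8 for offset
  offset at 32 (size 8, align 8) → ends 40
  total 40 bytes, alignment 8
packed(1) layout:
  signature at 0 (size 2, align 1) → ends 2
  size at 2 (size 4, align 1) → ends 6
  inode at 6 (size 2, align 1) → ends 8
  crc at 8 (size 4, align 1) → ends 12
  n_entries at 12 (size 2, align 1) → ends 14
  version at 14 (size 1, align 1) → ends 15
  attrs at 15 (size 1, align 1) → ends 16
  mtime at 16 (size 4, align 1) → ends 20
  reserved at 20 (size 4, align 1) → ends 24
  offset at 24 (size 8, align 1) → ends 32
  total 32 bytes, alignment 1
40 − 32 = 8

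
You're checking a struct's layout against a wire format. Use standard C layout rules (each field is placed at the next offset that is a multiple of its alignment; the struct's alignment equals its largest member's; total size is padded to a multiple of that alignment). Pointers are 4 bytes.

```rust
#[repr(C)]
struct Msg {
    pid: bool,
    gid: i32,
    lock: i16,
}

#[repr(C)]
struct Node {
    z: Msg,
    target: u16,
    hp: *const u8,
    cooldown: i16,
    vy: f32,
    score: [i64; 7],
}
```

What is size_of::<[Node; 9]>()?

792

Msg: @0: pid [1B, align 1] → 1; +3 pad (align 4); @4: gid [4B, align 4] → 8; @8: lock [2B, align 2] → 10; +2 tail pad (align 4); size 12, align 4
@0: z [12B, align 4] → 12
@12: target [2B, align 2] → 14
+2 pad (align 4)
@16: hp [4B, align 4] → 20
@20: cooldown [2B, align 2] → 22
+2 pad (align 4)
@24: vy [4B, align 4] → 28
+4 pad (align 8)
@32: score [56B, align 8] → 88
size 88, align 8
array of 9: 9 × 88 = 792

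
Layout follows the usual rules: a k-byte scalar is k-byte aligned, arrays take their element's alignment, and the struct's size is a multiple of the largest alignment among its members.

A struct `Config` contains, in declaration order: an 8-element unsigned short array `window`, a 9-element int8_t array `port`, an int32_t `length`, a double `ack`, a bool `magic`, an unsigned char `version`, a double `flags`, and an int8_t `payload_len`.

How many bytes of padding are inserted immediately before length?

3

0..16  window  (16B, 2-aligned)
16..25  port  (9B, 1-aligned)
25..28  -- padding (3B)
28..32  length  (4B, 4-aligned)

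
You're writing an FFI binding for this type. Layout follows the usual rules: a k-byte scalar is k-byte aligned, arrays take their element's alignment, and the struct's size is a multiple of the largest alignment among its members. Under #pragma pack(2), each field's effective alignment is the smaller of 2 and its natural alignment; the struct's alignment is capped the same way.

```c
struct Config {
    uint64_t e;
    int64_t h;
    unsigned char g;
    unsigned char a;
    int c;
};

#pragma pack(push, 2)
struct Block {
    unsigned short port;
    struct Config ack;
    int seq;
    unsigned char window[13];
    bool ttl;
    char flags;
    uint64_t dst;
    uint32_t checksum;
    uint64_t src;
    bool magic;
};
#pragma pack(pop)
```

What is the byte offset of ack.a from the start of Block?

Config: @0: e [8B, align 8] → 8; @8: h [8B, align 8] → 16; @16: g [1B, align 1] → 17; @17: a [1B, align 1] → 18; +2 pad (align 4); @20: c [4B, align 4] → 24; size 24, align 8
@0: port [2B, align 2] → 2
@2: ack [24B, align 2] → 26
within Config: a at 17
2 + 17 = 19

19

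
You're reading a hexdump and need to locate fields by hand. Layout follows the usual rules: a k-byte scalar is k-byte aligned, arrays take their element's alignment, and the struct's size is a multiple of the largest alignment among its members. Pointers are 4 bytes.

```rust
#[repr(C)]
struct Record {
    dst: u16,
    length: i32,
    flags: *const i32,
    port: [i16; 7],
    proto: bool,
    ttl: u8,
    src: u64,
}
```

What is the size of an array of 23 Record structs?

920

@0: dst [2B, align 2] → 2
+2 pad (align 4)
@4: length [4B, align 4] → 8
@8: flags [4B, align 4] → 12
@12: port [14B, align 2] → 26
@26: proto [1B, align 1] → 27
@27: ttl [1B, align 1] → 28
+4 pad (align 8)
@32: src [8B, align 8] → 40
size 40, align 8
array of 23: 23 × 40 = 920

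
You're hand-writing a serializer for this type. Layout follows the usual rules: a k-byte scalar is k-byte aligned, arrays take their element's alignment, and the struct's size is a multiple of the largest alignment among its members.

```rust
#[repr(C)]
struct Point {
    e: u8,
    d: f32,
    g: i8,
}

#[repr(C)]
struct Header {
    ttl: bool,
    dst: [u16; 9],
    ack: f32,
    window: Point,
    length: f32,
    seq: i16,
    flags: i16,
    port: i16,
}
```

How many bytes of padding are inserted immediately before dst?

1

Point: @0: e [1B, align 1] → 1; +3 pad (align 4); @4: d [4B, align 4] → 8; @8: g [1B, align 1] → 9; +3 tail pad (align 4); size 12, align 4
@0: ttl [1B, align 1] → 1
+1 pad (align 2)
@2: dst [18B, align 2] → 20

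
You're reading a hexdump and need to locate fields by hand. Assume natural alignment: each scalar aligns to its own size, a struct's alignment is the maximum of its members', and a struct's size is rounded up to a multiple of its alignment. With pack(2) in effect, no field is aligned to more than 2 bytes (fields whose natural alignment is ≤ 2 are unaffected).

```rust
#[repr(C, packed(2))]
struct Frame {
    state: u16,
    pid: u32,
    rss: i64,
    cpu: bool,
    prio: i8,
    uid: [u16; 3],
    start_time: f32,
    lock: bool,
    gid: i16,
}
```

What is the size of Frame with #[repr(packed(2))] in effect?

30

0..2  state  (2B, 2-aligned)
2..6  pid  (4B, 2-aligned)
6..14  rss  (8B, 2-aligned)
14..15  cpu  (1B, 1-aligned)
15..16  prio  (1B, 1-aligned)
16..22  uid  (6B, 2-aligned)
22..26  start_time  (4B, 2-aligned)
26..27  lock  (1B, 1-aligned)
27..28  -- padding (1B)
28..30  gid  (2B, 2-aligned)
sizeof = 30, alignof = 2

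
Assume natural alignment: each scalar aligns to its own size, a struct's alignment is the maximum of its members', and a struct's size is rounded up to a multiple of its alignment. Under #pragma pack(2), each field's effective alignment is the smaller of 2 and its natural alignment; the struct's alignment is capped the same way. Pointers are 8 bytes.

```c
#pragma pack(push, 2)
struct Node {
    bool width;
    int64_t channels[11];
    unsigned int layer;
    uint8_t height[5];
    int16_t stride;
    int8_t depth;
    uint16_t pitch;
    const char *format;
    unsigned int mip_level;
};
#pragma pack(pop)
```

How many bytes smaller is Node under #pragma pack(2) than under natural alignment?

10

natural layout:
  @0: width [1B, align 1] → 1
  +7 pad (align 8)
  @8: channels [88B, align 8] → 96
  @96: layer [4B, align 4] → 100
  @100: height [5B, align 1] → 105
  +1 pad (align 2)
  @106: stride [2B, align 2] → 108
  @108: depth [1B, align 1] → 109
  +1 pad (align 2)
  @110: pitch [2B, align 2] → 112
  @112: format [8B, align 8] → 120
  @120: mip_level [4B, align 4] → 124
  +4 tail pad (align 8)
  size 128, align 8
packed(2) layout:
  @0: width [1B, align 1] → 1
  +1 pad (align 2)
  @2: channels [88B, align 2] → 90
  @90: layer [4B, align 2] → 94
  @94: height [5B, align 1] → 99
  +1 pad (align 2)
  @100: stride [2B, align 2] → 102
  @102: depth [1B, align 1] → 103
  +1 pad (align 2)
  @104: pitch [2B, align 2] → 106
  @106: format [8B, align 2] → 114
  @114: mip_level [4B, align 2] → 118
  size 118, align 2
128 − 118 = 10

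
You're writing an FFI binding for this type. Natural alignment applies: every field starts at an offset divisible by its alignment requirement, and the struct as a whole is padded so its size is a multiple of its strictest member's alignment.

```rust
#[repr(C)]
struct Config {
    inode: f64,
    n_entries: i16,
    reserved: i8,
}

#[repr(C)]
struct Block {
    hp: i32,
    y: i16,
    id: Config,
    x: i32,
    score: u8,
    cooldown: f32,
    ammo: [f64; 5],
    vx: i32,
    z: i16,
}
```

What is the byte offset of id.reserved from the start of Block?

Config: inode at 0 (size 8, align 8) → ends 8; n_entries at 8 (size 2, align 2) → ends 10; reserved at 10 (size 1, align 1) → ends 11; tail pad 5 to reach multiple of 8; total 16 bytes, alignment 8
hp at 0 (size 4, align 4) → ends 4
y at 4 (size 2, align 2) → ends 6
pad 2 to align 8 for id
id at 8 (size 16, align 8) → ends 24
within Config: reserved at 10
8 + 10 = 18

18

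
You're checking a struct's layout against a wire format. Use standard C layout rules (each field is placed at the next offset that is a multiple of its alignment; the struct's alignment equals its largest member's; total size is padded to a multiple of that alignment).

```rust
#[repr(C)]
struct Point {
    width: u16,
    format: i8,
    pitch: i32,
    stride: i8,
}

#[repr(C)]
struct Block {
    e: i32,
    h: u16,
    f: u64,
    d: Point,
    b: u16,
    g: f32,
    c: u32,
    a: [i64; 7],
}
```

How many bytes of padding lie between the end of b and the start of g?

Point: 0..2  width  (2B, 2-aligned); 2..3  format  (1B, 1-aligned); 3..4  -- padding (1B); 4..8  pitch  (4B, 4-aligned); 8..9  stride  (1B, 1-aligned); 9..12  -- tail padding (3B); sizeof = 12, alignof = 4
0..4  e  (4B, 4-aligned)
4..6  h  (2B, 2-aligned)
6..8  -- padding (2B)
8..16  f  (8B, 8-aligned)
16..28  d  (12B, 4-aligned)
28..30  b  (2B, 2-aligned)
30..32  -- padding (2B)
32..36  g  (4B, 4-aligned)

2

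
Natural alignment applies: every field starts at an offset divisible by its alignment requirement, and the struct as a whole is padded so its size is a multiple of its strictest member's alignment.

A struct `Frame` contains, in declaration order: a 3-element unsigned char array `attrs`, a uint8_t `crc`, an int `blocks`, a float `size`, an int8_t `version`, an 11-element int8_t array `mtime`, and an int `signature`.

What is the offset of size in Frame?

@0: attrs [3B, align 1] → 3
@3: crc [1B, align 1] → 4
@4: blocks [4B, align 4] → 8
@8: size [4B, align 4] → 12

8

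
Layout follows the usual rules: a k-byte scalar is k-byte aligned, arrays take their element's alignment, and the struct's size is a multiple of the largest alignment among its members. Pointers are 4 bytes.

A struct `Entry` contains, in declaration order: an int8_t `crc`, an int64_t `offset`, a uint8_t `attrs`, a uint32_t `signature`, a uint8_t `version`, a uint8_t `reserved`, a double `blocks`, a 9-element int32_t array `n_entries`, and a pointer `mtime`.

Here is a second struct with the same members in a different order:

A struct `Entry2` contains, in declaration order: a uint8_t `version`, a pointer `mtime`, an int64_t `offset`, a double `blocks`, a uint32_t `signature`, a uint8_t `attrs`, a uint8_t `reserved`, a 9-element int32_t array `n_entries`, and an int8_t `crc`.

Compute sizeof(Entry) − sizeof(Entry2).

8

crc at 0 (size 1, align 1) → ends 1
pad 7 to align 8 for offset
offset at 8 (size 8, align 8) → ends 16
attrs at 16 (size 1, align 1) → ends 17
pad 3 to align 4 for signature
signature at 20 (size 4, align 4) → ends 24
version at 24 (size 1, align 1) → ends 25
reserved at 25 (size 1, align 1) → ends 26
pad 6 to align 8 for blocks
blocks at 32 (size 8, align 8) → ends 40
n_entries at 40 (size 36, align 4) → ends 76
mtime at 76 (size 4, align 4) → ends 80
total 80 bytes, alignment 8
— Entry2 —
version at 0 (size 1, align 1) → ends 1
pad 3 to align 4 for mtime
mtime at 4 (size 4, align 4) → ends 8
offset at 8 (size 8, align 8) → ends 16
blocks at 16 (size 8, align 8) → ends 24
signature at 24 (size 4, align 4) → ends 28
attrs at 28 (size 1, align 1) → ends 29
reserved at 29 (size 1, align 1) → ends 30
pad 2 to align 4 for n_entries
n_entries at 32 (size 36, align 4) → ends 68
crc at 68 (size 1, align 1) → ends 69
tail pad 3 to reach multiple of 8
total 72 bytes, alignment 8
80 − 72 = 8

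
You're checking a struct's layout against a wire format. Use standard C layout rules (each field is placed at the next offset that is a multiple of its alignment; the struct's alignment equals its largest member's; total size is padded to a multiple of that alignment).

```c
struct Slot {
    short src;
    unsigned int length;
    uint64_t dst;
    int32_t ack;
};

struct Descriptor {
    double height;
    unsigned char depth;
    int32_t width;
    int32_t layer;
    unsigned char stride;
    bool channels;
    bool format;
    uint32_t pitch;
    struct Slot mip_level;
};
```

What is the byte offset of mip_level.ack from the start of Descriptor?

48

Slot: 0..2  src  (2B, 2-aligned); 2..4  -- padding (2B); 4..8  length  (4B, 4-aligned); 8..16  dst  (8B, 8-aligned); 16..20  ack  (4B, 4-aligned); 20..24  -- tail padding (4B); sizeof = 24, alignof = 8
0..8  height  (8B, 8-aligned)
8..9  depth  (1B, 1-aligned)
9..12  -- padding (3B)
12..16  width  (4B, 4-aligned)
16..20  layer  (4B, 4-aligned)
20..21  stride  (1B, 1-aligned)
21..22  channels  (1B, 1-aligned)
22..23  format  (1B, 1-aligned)
23..24  -- padding (1B)
24..28  pitch  (4B, 4-aligned)
28..32  -- padding (4B)
32..56  mip_level  (24B, 8-aligned)
within Slot: ack at 16
32 + 16 = 48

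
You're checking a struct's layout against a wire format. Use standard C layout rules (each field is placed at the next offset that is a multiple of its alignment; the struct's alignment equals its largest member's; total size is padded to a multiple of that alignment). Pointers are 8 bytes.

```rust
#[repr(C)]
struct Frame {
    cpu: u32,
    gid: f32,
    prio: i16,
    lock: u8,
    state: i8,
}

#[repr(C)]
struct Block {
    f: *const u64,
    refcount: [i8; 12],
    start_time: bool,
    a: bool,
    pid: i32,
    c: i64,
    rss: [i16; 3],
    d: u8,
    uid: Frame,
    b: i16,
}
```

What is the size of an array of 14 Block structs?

896

Frame: @0: cpu [4B, align 4] → 4; @4: gid [4B, align 4] → 8; @8: prio [2B, align 2] → 10; @10: lock [1B, align 1] → 11; @11: state [1B, align 1] → 12; size 12, align 4
@0: f [8B, align 8] → 8
@8: refcount [12B, align 1] → 20
@20: start_time [1B, align 1] → 21
@21: a [1B, align 1] → 22
+2 pad (align 4)
@24: pid [4B, align 4] → 28
+4 pad (align 8)
@32: c [8B, align 8] → 40
@40: rss [6B, align 2] → 46
@46: d [1B, align 1] → 47
+1 pad (align 4)
@48: uid [12B, align 4] → 60
@60: b [2B, align 2] → 62
+2 tail pad (align 8)
size 64, align 8
array of 14: 14 × 64 = 896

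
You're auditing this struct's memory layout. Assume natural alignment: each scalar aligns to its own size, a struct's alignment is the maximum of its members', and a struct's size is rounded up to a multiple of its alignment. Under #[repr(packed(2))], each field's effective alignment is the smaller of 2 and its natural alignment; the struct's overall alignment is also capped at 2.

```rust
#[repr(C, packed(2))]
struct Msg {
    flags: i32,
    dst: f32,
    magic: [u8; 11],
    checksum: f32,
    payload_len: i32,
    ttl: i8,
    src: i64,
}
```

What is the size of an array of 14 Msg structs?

532

0..4  flags  (4B, 2-aligned)
4..8  dst  (4B, 2-aligned)
8..19  magic  (11B, 1-aligned)
19..20  -- padding (1B)
20..24  checksum  (4B, 2-aligned)
24..28  payload_len  (4B, 2-aligned)
28..29  ttl  (1B, 1-aligned)
29..30  -- padding (1B)
30..38  src  (8B, 2-aligned)
sizeof = 38, alignof = 2
array of 14: 14 × 38 = 532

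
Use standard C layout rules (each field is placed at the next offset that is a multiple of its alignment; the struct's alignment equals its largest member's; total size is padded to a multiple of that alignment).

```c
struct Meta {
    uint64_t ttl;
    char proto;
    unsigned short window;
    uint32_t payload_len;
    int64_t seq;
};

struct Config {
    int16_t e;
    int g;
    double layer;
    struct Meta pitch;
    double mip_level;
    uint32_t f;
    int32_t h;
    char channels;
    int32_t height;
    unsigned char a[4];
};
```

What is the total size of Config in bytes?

Meta: 0..8  ttl  (8B, 8-aligned); 8..9  proto  (1B, 1-aligned); 9..10  -- padding (1B); 10..12  window  (2B, 2-aligned); 12..16  payload_len  (4B, 4-aligned); 16..24  seq  (8B, 8-aligned); sizeof = 24, alignof = 8
0..2  e  (2B, 2-aligned)
2..4  -- padding (2B)
4..8  g  (4B, 4-aligned)
8..16  layer  (8B, 8-aligned)
16..40  pitch  (24B, 8-aligned)
40..48  mip_level  (8B, 8-aligned)
48..52  f  (4B, 4-aligned)
52..56  h  (4B, 4-aligned)
56..57  channels  (1B, 1-aligned)
57..60  -- padding (3B)
60..64  height  (4B, 4-aligned)
64..68  a  (4B, 1-aligned)
68..72  -- tail padding (4B)
sizeof = 72, alignof = 8

72 bytes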